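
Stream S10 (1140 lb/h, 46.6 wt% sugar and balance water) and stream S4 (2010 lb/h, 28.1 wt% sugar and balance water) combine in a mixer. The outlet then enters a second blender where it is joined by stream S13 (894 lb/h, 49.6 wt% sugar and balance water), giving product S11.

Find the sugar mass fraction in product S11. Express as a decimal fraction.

Overall, product flow = 4044 lb/h.
sugar in = 1140×0.466 + 2010×0.281 + 894×0.496 = 1539.5 lb/h.
sugar fraction in S11 = 0.3807.

0.3807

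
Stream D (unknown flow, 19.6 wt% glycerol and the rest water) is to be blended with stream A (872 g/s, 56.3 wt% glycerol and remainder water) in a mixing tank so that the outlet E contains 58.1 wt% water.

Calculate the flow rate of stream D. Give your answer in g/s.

563.1 g/s

Let D be the unknown flow. Total out = 872 + D.
water balance: 381.06 + 0.804·D = 0.581·(872 + D)
(0.804 − 0.581)·D = 0.581×872 − 381.06 = 125.57
D = 125.57 / 0.223 = 563.09 g/s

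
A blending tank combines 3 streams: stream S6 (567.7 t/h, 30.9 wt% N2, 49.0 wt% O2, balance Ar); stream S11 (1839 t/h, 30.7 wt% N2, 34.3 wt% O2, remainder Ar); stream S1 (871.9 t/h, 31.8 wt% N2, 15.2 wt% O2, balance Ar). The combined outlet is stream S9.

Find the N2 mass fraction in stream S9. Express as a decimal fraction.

Total flow out = 567.7 + 1839 + 871.9 = 3278.6 t/h.
N2 in = 567.7×0.309 + 1839×0.307 + 871.9×0.318 = 1017.3 t/h.
N2 mass fraction in S9 = 1017.3/3278.6 = 0.3103.

0.3103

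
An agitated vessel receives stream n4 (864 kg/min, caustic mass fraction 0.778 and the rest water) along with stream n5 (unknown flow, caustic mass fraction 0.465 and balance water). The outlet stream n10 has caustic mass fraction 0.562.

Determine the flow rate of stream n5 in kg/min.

1924 kg/min

Let n5 be the unknown flow. Total out = 864 + n5.
caustic balance: 672.19 + 0.465·n5 = 0.562·(864 + n5)
(0.465 − 0.562)·n5 = 0.562×864 − 672.19 = -186.62
n5 = -186.62 / -0.097 = 1924 kg/min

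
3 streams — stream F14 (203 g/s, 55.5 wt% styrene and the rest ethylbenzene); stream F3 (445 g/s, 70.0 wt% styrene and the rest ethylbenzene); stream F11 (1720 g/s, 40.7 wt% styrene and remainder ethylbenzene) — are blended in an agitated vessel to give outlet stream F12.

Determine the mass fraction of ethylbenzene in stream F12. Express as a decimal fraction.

Total flow out = 203 + 445 + 1720 = 2368 g/s.
ethylbenzene in = 203×0.445 + 445×0.300 + 1720×0.593 = 1243.8 g/s.
ethylbenzene mass fraction in F12 = 1243.8/2368 = 0.525.

0.525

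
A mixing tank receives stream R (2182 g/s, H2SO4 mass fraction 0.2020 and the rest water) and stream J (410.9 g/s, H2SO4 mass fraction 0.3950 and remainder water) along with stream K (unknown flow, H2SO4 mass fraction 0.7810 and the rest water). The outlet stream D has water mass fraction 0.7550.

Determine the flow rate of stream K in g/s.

Let K be the unknown flow. Total out = 2592.9 + K.
water balance: 1989.8 + 0.219·K = 0.755·(2592.9 + K)
(0.219 − 0.755)·K = 0.755×2592.9 − 1989.8 = -32.191
K = -32.191 / -0.536 = 60.058 g/s

60.06 g/s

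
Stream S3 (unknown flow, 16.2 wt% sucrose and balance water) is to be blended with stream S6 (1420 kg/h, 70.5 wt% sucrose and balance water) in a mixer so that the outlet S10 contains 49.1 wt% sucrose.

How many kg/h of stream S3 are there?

923.6 kg/h

Let S3 be the unknown flow. Total out = 1420 + S3.
sucrose balance: 1001.1 + 0.162·S3 = 0.491·(1420 + S3)
(0.162 − 0.491)·S3 = 0.491×1420 − 1001.1 = -303.88
S3 = -303.88 / -0.329 = 923.65 kg/h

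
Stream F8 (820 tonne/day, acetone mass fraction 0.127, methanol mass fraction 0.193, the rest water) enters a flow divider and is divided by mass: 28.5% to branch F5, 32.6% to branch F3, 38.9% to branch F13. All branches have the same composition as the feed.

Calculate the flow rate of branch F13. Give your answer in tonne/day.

319 tonne/day

Branch F13 flow = 0.389×820 = 318.98 tonne/day.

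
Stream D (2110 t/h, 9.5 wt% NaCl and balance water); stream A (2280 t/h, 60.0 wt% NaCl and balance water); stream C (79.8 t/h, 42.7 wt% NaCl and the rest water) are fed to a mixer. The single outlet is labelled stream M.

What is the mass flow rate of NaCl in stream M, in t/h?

NaCl out = NaCl in = 2110×0.095 + 2280×0.600 + 79.8×0.427 = 1602.5 t/h.

1603 t/h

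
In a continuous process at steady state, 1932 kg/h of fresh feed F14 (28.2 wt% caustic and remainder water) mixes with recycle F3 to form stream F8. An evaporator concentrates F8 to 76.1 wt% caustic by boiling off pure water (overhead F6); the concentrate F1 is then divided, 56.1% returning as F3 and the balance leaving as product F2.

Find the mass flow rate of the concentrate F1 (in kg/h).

Overall caustic balance (none leaves overhead): caustic in fresh feed = caustic in product, i.e. 1932×0.282 = (1−0.561)·F1·0.761.
F1 = 544.82/(0.761×0.439) = 1630.8 kg/h.

1631 kg/h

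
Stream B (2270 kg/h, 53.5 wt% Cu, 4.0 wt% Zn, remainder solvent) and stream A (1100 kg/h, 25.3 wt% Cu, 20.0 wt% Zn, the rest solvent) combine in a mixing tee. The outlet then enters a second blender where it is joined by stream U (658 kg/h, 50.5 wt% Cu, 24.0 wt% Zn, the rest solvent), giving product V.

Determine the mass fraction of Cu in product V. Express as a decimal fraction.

0.453

Overall, product flow = 4028 kg/h.
Cu in = 2270×0.535 + 1100×0.253 + 658×0.505 = 1825 kg/h.
Cu fraction in V = 0.453.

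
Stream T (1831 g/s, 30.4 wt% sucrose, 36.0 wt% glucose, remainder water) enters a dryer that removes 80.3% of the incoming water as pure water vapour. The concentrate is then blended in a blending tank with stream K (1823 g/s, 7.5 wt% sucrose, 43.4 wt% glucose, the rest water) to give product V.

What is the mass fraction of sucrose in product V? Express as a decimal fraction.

Vapour removed = 0.803×0.336×1831 = 494.02 g/s; concentrate = 1337 g/s.
sucrose reaching the mixer = 556.62 (from concentrate) + 1823×0.075 = 693.35 g/s.
Product flow = 1337 + 1823 = 3160 g/s; sucrose fraction = 0.219.

0.219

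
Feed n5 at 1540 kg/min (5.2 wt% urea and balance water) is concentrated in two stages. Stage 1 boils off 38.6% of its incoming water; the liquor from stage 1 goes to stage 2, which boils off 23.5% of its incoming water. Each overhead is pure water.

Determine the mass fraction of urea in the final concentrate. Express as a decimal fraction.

water in feed = 1540×0.948 = 1459.9 kg/min.
After stage 1: water left = (1−0.386)×1459.9 = 896.39; stream total = 976.47 kg/min.
After stage 2: water left = (1−0.235)×896.39 = 685.74; final concentrate = 765.82 kg/min.
urea fraction = 80.08/765.82 = 0.105.

0.105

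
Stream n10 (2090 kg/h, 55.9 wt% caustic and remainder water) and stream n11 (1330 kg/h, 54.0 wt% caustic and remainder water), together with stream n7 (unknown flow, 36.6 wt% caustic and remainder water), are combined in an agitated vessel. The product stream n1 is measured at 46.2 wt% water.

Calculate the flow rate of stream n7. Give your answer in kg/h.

Let n7 be the unknown flow. Total out = 3420 + n7.
water balance: 1533.5 + 0.634·n7 = 0.462·(3420 + n7)
(0.634 − 0.462)·n7 = 0.462×3420 − 1533.5 = 46.55
n7 = 46.55 / 0.172 = 270.64 kg/h

270.6 kg/h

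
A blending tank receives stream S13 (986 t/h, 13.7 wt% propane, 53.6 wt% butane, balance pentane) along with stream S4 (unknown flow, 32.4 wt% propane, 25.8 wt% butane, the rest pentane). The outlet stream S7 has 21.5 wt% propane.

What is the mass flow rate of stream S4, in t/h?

705.6 t/h

Let S4 be the unknown flow. Total out = 986 + S4.
propane balance: 135.08 + 0.324·S4 = 0.215·(986 + S4)
(0.324 − 0.215)·S4 = 0.215×986 − 135.08 = 76.908
S4 = 76.908 / 0.109 = 705.58 t/h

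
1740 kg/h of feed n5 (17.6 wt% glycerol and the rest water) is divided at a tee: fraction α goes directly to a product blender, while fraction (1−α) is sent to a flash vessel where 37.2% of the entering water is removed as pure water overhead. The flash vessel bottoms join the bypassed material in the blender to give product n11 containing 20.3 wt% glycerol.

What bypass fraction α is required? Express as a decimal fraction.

All 1740×0.176 = 306.24 kg/h of glycerol reaches n11, so n11 = 306.24/0.203 = 1508.6 kg/h and vapour = 231.43 kg/h.
The evaporator receives (1−α)·1740 of feed at 0.824 water and removes 0.372 of that water:
0.372×0.824×(1−α)×1740 = 231.43
(1−α) = 231.43/533.36 = 0.4339;  α = 0.5661.

0.566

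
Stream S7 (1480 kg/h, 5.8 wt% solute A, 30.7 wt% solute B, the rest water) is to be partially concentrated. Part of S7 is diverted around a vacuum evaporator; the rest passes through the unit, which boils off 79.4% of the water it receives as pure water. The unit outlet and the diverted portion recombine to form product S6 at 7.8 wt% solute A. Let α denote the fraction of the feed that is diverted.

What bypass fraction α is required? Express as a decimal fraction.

0.491

All 1480×0.058 = 85.84 kg/h of solute A reaches S6, so S6 = 85.84/0.078 = 1100.5 kg/h and vapour = 379.49 kg/h.
The evaporator receives (1−α)·1480 of feed at 0.635 water and removes 0.794 of that water:
0.794×0.635×(1−α)×1480 = 379.49
(1−α) = 379.49/746.2 = 0.5086;  α = 0.4914.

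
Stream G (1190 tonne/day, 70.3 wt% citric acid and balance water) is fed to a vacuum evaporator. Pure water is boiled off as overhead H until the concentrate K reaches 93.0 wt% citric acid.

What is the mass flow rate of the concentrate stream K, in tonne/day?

citric acid is conserved: 1190×0.703 = 836.57 tonne/day all reports to the concentrate.
Concentrate = 836.57/(target fraction) = 899.54 tonne/day.

899.5 tonne/day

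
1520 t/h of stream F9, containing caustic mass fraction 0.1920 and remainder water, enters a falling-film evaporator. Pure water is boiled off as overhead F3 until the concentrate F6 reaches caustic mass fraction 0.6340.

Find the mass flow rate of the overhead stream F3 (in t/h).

caustic is conserved: 1520×0.192 = 291.84 t/h all reports to the concentrate.
Concentrate = 291.84/(target fraction) = 460.32 t/h.
Overhead = 1520 − 460.32 = 1059.7 t/h.

1060 t/h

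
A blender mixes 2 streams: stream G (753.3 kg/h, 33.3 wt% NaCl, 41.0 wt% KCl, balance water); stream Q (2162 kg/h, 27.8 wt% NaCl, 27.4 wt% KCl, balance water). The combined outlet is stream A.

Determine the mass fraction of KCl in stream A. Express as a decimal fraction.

Total flow out = 753.3 + 2162 = 2915.3 kg/h.
KCl in = 753.3×0.410 + 2162×0.274 = 901.24 kg/h.
KCl mass fraction in A = 901.24/2915.3 = 0.309.

0.309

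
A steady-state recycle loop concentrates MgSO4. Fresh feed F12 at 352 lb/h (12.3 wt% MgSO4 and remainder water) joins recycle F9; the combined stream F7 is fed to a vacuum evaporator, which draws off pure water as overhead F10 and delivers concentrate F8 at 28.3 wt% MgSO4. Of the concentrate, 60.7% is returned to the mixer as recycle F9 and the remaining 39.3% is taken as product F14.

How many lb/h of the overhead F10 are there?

Overall MgSO4 balance (none leaves overhead): MgSO4 in fresh feed = MgSO4 in product, i.e. 352×0.123 = (1−0.607)·F8·0.283.
F8 = 43.296/(0.283×0.393) = 389.29 lb/h.
Recycle F9 = 0.607×389.29 = 236.3 lb/h.
Combined feed F7 = 352 + 236.3 = 588.3 lb/h.
Overhead F10 = F7 − F8 = 588.3 − 389.29 = 199.01 lb/h.

199 lb/h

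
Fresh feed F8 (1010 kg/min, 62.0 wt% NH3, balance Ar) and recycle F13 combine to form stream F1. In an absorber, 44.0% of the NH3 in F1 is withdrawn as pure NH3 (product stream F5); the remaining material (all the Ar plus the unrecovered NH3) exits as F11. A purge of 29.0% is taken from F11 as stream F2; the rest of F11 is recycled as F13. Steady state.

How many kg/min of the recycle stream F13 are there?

Ar enters only via F8 and leaves only via the purge: 1010×0.380 = 0.290×(Ar in F11), and the absorber passes all Ar, so Ar in F1 = Ar in F11 = 1323.4 kg/min.
NH3 in F1: m_A = 1010×0.620 + (1−0.290)·(1−0.440)·m_A, so m_A = 626.2/0.6024 = 1039.5 kg/min.
F11 = (1−0.440)×1039.5 + 1323.4 = 1905.6 kg/min.
Recycle F13 = (1−0.290)×1905.6 = 1353 kg/min.

1353 kg/min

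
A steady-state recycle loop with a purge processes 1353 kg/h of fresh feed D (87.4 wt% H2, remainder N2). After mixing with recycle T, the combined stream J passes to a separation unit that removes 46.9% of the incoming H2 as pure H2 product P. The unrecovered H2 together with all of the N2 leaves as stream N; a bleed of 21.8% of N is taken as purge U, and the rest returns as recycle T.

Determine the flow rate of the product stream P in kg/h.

948.4 kg/h

H2 in J: m_A = 1353×0.874 + (1−0.218)·(1−0.469)·m_A, so m_A = 1182.5/0.5848 = 2022.2 kg/h.
Product P = 0.469×2022.2 = 948.43 kg/h.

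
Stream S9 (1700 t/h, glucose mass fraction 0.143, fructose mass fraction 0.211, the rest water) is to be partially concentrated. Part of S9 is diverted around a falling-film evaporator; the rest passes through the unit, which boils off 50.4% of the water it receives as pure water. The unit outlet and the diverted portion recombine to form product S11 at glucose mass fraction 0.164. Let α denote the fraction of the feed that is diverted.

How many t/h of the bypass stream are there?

1031 t/h

All 1700×0.143 = 243.1 t/h of glucose reaches S11, so S11 = 243.1/0.164 = 1482.3 t/h and vapour = 217.68 t/h.
The evaporator receives (1−α)·1700 of feed at 0.646 water and removes 0.504 of that water:
0.504×0.646×(1−α)×1700 = 217.68
(1−α) = 217.68/553.49 = 0.3933;  α = 0.6067.
Bypass flow = 0.6067×1700 = 1031.4 t/h.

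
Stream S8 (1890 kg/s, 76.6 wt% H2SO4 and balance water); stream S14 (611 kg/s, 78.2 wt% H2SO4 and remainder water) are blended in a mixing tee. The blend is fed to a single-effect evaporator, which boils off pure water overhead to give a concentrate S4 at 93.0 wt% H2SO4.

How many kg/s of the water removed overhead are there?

430.5 kg/s

H2SO4 entering = 1890×0.766 + 611×0.782 = 1925.5 kg/s.
All H2SO4 reports to S4, so S4 = 1925.5/0.930 = 2070.5 kg/s.
Total feed = 2501 kg/s; overhead = 2501 − 2070.5 = 430.52 kg/s.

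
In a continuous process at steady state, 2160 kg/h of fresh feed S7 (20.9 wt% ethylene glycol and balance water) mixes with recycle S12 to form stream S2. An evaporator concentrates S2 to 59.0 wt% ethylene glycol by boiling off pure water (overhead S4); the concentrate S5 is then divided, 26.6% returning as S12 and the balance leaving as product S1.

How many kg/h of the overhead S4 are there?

1395 kg/h

Overall ethylene glycol balance (none leaves overhead): ethylene glycol in fresh feed = ethylene glycol in product, i.e. 2160×0.209 = (1−0.266)·S5·0.590.
S5 = 451.44/(0.590×0.734) = 1042.4 kg/h.
Recycle S12 = 0.266×1042.4 = 277.29 kg/h.
Combined feed S2 = 2160 + 277.29 = 2437.3 kg/h.
Overhead S4 = S2 − S5 = 2437.3 − 1042.4 = 1394.8 kg/h.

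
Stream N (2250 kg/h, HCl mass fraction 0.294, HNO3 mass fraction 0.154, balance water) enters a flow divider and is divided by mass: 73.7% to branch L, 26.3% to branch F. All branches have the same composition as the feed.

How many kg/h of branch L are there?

1658 kg/h

Branch L flow = 0.737×2250 = 1658.2 kg/h.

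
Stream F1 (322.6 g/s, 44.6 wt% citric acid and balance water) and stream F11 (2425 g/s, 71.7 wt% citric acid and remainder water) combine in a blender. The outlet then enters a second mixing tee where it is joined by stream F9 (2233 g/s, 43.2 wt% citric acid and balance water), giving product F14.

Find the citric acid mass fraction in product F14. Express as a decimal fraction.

0.572

Overall, product flow = 4980.6 g/s.
citric acid in = 322.6×0.446 + 2425×0.717 + 2233×0.432 = 2847.3 g/s.
citric acid fraction in F14 = 0.572.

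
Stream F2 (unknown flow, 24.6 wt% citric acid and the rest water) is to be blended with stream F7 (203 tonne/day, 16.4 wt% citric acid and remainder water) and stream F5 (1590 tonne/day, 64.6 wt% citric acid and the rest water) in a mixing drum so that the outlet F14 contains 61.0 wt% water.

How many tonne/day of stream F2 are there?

2508 tonne/day

Let F2 be the unknown flow. Total out = 1793 + F2.
water balance: 732.57 + 0.754·F2 = 0.610·(1793 + F2)
(0.754 − 0.610)·F2 = 0.610×1793 − 732.57 = 361.16
F2 = 361.16 / 0.144 = 2508.1 tonne/day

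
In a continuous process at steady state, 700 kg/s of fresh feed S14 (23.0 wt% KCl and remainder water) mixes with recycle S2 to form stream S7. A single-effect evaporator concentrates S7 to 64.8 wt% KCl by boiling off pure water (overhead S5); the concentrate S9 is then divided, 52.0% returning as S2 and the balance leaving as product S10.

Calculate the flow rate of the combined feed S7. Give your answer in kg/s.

Overall KCl balance (none leaves overhead): KCl in fresh feed = KCl in product, i.e. 700×0.230 = (1−0.520)·S9·0.648.
S9 = 161/(0.648×0.480) = 517.62 kg/s.
Recycle S2 = 0.520×517.62 = 269.16 kg/s.
Combined feed S7 = 700 + 269.16 = 969.16 kg/s.

969.2 kg/s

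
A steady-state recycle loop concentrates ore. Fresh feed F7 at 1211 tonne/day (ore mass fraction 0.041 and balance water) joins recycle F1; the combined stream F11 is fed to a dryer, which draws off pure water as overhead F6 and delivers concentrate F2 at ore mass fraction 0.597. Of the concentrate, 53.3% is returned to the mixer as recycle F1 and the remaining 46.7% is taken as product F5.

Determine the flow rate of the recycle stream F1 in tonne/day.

94.92 tonne/day

Overall ore balance (none leaves overhead): ore in fresh feed = ore in product, i.e. 1211×0.041 = (1−0.533)·F2·0.597.
F2 = 49.651/(0.597×0.467) = 178.09 tonne/day.
Recycle F1 = 0.533×178.09 = 94.921 tonne/day.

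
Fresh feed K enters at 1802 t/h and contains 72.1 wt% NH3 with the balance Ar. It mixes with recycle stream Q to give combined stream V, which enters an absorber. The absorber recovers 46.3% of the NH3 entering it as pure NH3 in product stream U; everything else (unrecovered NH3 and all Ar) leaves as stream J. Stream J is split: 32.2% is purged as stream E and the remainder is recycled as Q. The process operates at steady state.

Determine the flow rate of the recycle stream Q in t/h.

Ar enters only via K and leaves only via the purge: 1802×0.279 = 0.322×(Ar in J), and the absorber passes all Ar, so Ar in V = Ar in J = 1561.4 t/h.
NH3 in V: m_A = 1802×0.721 + (1−0.322)·(1−0.463)·m_A, so m_A = 1299.2/0.6359 = 2043.1 t/h.
J = (1−0.463)×2043.1 + 1561.4 = 2658.5 t/h.
Recycle Q = (1−0.322)×2658.5 = 1802.5 t/h.

1802 t/h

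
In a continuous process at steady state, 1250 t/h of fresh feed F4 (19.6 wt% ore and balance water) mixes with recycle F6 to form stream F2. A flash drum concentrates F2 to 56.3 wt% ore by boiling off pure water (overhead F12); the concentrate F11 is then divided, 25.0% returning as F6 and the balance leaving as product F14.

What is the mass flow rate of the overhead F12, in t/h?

Overall ore balance (none leaves overhead): ore in fresh feed = ore in product, i.e. 1250×0.196 = (1−0.250)·F11·0.563.
F11 = 245/(0.563×0.750) = 580.22 t/h.
Recycle F6 = 0.250×580.22 = 145.06 t/h.
Combined feed F2 = 1250 + 145.06 = 1395.1 t/h.
Overhead F12 = F2 − F11 = 1395.1 − 580.22 = 814.83 t/h.

814.8 t/h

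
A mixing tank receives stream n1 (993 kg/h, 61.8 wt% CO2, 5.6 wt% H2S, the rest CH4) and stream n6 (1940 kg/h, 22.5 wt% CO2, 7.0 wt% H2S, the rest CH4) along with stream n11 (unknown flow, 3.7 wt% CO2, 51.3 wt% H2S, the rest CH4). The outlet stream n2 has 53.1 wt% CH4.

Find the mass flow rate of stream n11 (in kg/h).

Let n11 be the unknown flow. Total out = 2933 + n11.
CH4 balance: 1691.4 + 0.450·n11 = 0.531·(2933 + n11)
(0.450 − 0.531)·n11 = 0.531×2933 − 1691.4 = -133.99
n11 = -133.99 / -0.081 = 1654.3 kg/h

1654 kg/h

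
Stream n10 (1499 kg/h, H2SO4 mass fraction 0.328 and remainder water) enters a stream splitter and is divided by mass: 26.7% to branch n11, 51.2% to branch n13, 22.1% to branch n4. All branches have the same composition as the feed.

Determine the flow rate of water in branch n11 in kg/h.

269 kg/h

Branch n11 total = 0.267×1499 = 400.23 kg/h.
water in n11 = 0.672×400.23 = 268.96 kg/h.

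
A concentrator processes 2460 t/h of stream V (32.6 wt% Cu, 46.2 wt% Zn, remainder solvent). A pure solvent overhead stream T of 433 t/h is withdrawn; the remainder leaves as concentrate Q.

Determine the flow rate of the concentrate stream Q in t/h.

Concentrate = 2460 − 433 = 2027 t/h.

2027 t/h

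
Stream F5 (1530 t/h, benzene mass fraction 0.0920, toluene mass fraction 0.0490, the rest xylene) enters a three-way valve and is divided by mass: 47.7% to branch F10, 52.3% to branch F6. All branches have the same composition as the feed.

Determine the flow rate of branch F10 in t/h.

Branch F10 flow = 0.477×1530 = 729.81 t/h.

729.8 t/h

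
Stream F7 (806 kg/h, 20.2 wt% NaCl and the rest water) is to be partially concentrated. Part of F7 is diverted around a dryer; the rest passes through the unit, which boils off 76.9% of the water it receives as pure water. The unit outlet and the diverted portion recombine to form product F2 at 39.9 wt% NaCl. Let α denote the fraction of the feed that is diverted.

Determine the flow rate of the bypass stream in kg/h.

157.5 kg/h

All 806×0.202 = 162.81 kg/h of NaCl reaches F2, so F2 = 162.81/0.399 = 408.05 kg/h and vapour = 397.95 kg/h.
The evaporator receives (1−α)·806 of feed at 0.798 water and removes 0.769 of that water:
0.769×0.798×(1−α)×806 = 397.95
(1−α) = 397.95/494.61 = 0.8046;  α = 0.1954.
Bypass flow = 0.1954×806 = 157.52 kg/h.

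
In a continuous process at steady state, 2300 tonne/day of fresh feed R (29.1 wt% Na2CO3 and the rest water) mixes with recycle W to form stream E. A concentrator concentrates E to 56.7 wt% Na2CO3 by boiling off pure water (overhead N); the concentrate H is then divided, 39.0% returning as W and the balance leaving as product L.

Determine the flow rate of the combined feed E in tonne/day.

3055 tonne/day

Overall Na2CO3 balance (none leaves overhead): Na2CO3 in fresh feed = Na2CO3 in product, i.e. 2300×0.291 = (1−0.390)·H·0.567.
H = 669.3/(0.567×0.610) = 1935.1 tonne/day.
Recycle W = 0.390×1935.1 = 754.7 tonne/day.
Combined feed E = 2300 + 754.7 = 3054.7 tonne/day.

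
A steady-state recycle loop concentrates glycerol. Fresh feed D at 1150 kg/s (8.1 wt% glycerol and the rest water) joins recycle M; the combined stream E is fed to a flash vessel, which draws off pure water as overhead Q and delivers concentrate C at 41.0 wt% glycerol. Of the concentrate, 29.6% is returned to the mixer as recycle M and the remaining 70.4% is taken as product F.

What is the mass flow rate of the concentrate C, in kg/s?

Overall glycerol balance (none leaves overhead): glycerol in fresh feed = glycerol in product, i.e. 1150×0.081 = (1−0.296)·C·0.410.
C = 93.15/(0.410×0.704) = 322.72 kg/s.

322.7 kg/s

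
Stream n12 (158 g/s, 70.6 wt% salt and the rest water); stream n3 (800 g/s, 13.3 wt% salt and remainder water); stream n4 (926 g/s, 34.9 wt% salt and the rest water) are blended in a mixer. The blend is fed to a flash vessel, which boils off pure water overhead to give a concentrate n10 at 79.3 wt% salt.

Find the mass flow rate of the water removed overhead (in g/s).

1202 g/s

salt entering = 158×0.706 + 800×0.133 + 926×0.349 = 541.12 g/s.
All salt reports to n10, so n10 = 541.12/0.793 = 682.37 g/s.
Total feed = 1884 g/s; overhead = 1884 − 682.37 = 1201.6 g/s.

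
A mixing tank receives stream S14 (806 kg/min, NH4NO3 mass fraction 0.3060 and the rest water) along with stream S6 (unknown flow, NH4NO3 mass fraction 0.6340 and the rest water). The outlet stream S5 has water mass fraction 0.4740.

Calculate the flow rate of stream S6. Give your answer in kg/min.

Let S6 be the unknown flow. Total out = 806 + S6.
water balance: 559.36 + 0.366·S6 = 0.474·(806 + S6)
(0.366 − 0.474)·S6 = 0.474×806 − 559.36 = -177.32
S6 = -177.32 / -0.108 = 1641.9 kg/min

1642 kg/min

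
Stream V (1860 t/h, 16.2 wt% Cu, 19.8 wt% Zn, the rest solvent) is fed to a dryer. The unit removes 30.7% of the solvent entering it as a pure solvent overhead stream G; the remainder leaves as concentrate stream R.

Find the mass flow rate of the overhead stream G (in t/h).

365.5 t/h

solvent entering = 1860×0.640 = 1190.4 t/h; overhead removed = 0.307×1190.4 = 365.45 t/h.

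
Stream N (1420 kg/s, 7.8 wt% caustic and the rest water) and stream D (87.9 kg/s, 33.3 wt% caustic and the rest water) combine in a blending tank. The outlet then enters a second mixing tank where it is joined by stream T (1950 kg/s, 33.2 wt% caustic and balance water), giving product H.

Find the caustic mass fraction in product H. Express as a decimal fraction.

0.2277

Overall, product flow = 3457.9 kg/s.
caustic in = 1420×0.078 + 87.9×0.333 + 1950×0.332 = 787.43 kg/s.
caustic fraction in H = 0.2277.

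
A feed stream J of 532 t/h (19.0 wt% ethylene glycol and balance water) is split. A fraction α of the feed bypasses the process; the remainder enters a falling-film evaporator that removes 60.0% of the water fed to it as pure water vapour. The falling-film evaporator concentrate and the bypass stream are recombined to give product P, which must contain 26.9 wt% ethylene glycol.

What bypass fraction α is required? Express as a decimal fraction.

All 532×0.190 = 101.08 t/h of ethylene glycol reaches P, so P = 101.08/0.269 = 375.76 t/h and vapour = 156.24 t/h.
The evaporator receives (1−α)·532 of feed at 0.810 water and removes 0.600 of that water:
0.600×0.810×(1−α)×532 = 156.24
(1−α) = 156.24/258.55 = 0.6043;  α = 0.3957.

0.396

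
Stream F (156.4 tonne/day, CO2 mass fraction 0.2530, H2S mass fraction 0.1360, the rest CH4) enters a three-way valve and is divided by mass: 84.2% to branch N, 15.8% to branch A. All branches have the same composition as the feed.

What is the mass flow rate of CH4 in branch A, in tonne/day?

15.1 tonne/day

Branch A total = 0.158×156.4 = 24.711 tonne/day.
CH4 in A = 0.611×24.711 = 15.099 tonne/day.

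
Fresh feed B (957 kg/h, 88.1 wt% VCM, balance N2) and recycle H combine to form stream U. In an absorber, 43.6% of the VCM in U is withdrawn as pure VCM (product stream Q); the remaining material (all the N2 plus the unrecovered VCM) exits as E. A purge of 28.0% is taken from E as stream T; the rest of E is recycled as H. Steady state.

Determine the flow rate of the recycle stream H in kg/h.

N2 enters only via B and leaves only via the purge: 957×0.119 = 0.280×(N2 in E), and the absorber passes all N2, so N2 in U = N2 in E = 406.72 kg/h.
VCM in U: m_A = 957×0.881 + (1−0.280)·(1−0.436)·m_A, so m_A = 843.12/0.5939 = 1419.6 kg/h.
E = (1−0.436)×1419.6 + 406.72 = 1207.4 kg/h.
Recycle H = (1−0.280)×1207.4 = 869.31 kg/h.

869.3 kg/h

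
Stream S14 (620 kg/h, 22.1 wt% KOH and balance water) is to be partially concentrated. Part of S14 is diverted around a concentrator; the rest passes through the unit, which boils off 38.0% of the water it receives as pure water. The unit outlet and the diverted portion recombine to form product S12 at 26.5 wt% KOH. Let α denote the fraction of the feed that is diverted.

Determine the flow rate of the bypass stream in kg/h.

All 620×0.221 = 137.02 kg/h of KOH reaches S12, so S12 = 137.02/0.265 = 517.06 kg/h and vapour = 102.94 kg/h.
The evaporator receives (1−α)·620 of feed at 0.779 water and removes 0.380 of that water:
0.380×0.779×(1−α)×620 = 102.94
(1−α) = 102.94/183.53 = 0.5609;  α = 0.4391.
Bypass flow = 0.4391×620 = 272.24 kg/h.

272.2 kg/h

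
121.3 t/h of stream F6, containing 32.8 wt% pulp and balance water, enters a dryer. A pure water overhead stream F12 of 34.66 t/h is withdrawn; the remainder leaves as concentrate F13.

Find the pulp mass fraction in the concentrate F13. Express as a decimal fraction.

pulp is not removed: 121.3×0.328 = 39.786 t/h of pulp enters F13.
Concentrate = 121.3 − 34.66 = 86.64 t/h.
Mass fraction = 39.786/86.64 = 0.459.

0.459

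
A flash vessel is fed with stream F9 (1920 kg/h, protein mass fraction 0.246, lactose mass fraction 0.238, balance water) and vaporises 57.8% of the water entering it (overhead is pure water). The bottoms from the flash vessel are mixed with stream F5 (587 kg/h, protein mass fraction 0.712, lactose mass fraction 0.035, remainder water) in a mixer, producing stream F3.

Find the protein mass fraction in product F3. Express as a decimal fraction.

0.460

Vapour removed = 0.578×0.516×1920 = 572.64 kg/h; concentrate = 1347.4 kg/h.
protein reaching the mixer = 472.32 (from concentrate) + 587×0.712 = 890.26 kg/h.
Product flow = 1347.4 + 587 = 1934.4 kg/h; protein fraction = 0.460.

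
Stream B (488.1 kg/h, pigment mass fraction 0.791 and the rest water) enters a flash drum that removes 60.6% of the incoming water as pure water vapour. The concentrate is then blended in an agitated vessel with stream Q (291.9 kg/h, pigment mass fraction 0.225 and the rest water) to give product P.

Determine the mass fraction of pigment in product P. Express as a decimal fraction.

Vapour removed = 0.606×0.209×488.1 = 61.82 kg/h; concentrate = 426.28 kg/h.
pigment reaching the mixer = 386.09 (from concentrate) + 291.9×0.225 = 451.76 kg/h.
Product flow = 426.28 + 291.9 = 718.18 kg/h; pigment fraction = 0.629.

0.629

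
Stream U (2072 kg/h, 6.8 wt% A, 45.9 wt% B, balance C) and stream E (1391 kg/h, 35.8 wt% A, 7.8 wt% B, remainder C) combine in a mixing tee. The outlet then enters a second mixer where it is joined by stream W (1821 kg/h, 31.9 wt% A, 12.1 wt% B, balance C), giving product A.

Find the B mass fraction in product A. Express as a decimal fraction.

Overall, product flow = 5284 kg/h.
B in = 2072×0.459 + 1391×0.078 + 1821×0.121 = 1279.9 kg/h.
B fraction in A = 0.242.

0.242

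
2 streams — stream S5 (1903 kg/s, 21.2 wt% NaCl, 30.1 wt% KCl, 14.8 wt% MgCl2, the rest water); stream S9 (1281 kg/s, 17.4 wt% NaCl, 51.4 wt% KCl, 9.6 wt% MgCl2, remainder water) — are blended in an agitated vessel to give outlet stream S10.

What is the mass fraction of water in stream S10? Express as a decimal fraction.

0.290

Total flow out = 1903 + 1281 = 3184 kg/s.
water in = 1903×0.339 + 1281×0.216 = 921.81 kg/s.
water mass fraction in S10 = 921.81/3184 = 0.290.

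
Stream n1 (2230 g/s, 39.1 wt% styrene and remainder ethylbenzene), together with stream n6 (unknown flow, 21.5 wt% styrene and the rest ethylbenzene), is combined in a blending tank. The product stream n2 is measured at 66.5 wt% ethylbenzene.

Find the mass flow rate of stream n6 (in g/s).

Let n6 be the unknown flow. Total out = 2230 + n6.
ethylbenzene balance: 1358.1 + 0.785·n6 = 0.665·(2230 + n6)
(0.785 − 0.665)·n6 = 0.665×2230 − 1358.1 = 124.88
n6 = 124.88 / 0.120 = 1040.7 g/s

1041 g/s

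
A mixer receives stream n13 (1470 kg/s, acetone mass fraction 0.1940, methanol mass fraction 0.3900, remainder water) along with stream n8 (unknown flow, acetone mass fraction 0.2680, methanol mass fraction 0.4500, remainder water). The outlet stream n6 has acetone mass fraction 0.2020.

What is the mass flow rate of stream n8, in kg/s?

178.2 kg/s

Let n8 be the unknown flow. Total out = 1470 + n8.
acetone balance: 285.18 + 0.268·n8 = 0.202·(1470 + n8)
(0.268 − 0.202)·n8 = 0.202×1470 − 285.18 = 11.76
n8 = 11.76 / 0.066 = 178.18 kg/s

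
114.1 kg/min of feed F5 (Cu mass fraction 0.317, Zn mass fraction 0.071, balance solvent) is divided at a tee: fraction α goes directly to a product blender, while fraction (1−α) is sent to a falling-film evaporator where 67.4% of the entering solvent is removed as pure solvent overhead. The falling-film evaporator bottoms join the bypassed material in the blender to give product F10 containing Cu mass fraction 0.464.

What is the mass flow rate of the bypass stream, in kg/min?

All 114.1×0.317 = 36.17 kg/min of Cu reaches F10, so F10 = 36.17/0.464 = 77.952 kg/min and vapour = 36.148 kg/min.
The evaporator receives (1−α)·114.1 of feed at 0.612 solvent and removes 0.674 of that solvent:
0.674×0.612×(1−α)×114.1 = 36.148
(1−α) = 36.148/47.065 = 0.7680;  α = 0.2320.
Bypass flow = 0.2320×114.1 = 26.466 kg/min.

26.47 kg/min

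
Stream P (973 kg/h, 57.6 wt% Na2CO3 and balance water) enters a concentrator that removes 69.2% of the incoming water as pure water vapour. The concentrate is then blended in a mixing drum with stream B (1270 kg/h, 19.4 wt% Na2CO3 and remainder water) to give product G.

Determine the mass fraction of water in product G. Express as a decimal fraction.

0.5878

Vapour removed = 0.692×0.424×973 = 285.49 kg/h; concentrate = 687.51 kg/h.
water reaching the mixer = 127.07 (from concentrate) + 1270×0.806 = 1150.7 kg/h.
Product flow = 687.51 + 1270 = 1957.5 kg/h; water fraction = 0.5878.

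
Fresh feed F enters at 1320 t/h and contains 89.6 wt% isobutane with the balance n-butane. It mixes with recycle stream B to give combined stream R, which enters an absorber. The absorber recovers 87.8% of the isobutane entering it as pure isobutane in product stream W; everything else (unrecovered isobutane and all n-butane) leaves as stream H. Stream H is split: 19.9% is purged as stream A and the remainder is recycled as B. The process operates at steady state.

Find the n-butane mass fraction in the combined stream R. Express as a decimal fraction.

n-butane enters only via F and leaves only via the purge: 1320×0.104 = 0.199×(n-butane in H), and the absorber passes all n-butane, so n-butane in R = n-butane in H = 689.85 t/h.
isobutane in R: m_A = 1320×0.896 + (1−0.199)·(1−0.878)·m_A, so m_A = 1182.7/0.9023 = 1310.8 t/h.
R = 1310.8 + 689.85 = 2000.7 t/h.
n-butane fraction in R = 689.85/2000.7 = 0.345.

0.345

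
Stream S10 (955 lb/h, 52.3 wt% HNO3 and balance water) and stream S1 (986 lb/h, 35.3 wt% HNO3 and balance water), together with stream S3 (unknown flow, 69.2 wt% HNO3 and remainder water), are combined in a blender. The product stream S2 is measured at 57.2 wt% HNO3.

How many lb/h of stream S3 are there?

Let S3 be the unknown flow. Total out = 1941 + S3.
HNO3 balance: 847.52 + 0.692·S3 = 0.572·(1941 + S3)
(0.692 − 0.572)·S3 = 0.572×1941 − 847.52 = 262.73
S3 = 262.73 / 0.120 = 2189.4 lb/h

2189 lb/h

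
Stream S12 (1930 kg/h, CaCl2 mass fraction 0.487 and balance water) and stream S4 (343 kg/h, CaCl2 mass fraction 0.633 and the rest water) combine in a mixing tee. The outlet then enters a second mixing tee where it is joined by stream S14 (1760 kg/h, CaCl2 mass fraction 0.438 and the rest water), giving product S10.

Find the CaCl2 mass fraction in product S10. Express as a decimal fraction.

0.478

Overall, product flow = 4033 kg/h.
CaCl2 in = 1930×0.487 + 343×0.633 + 1760×0.438 = 1927.9 kg/h.
CaCl2 fraction in S10 = 0.478.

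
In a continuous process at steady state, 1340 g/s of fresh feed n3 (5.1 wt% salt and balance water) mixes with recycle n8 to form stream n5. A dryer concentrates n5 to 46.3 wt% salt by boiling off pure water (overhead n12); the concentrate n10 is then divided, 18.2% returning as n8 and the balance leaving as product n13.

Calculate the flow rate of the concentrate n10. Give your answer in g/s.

180.4 g/s

Overall salt balance (none leaves overhead): salt in fresh feed = salt in product, i.e. 1340×0.051 = (1−0.182)·n10·0.463.
n10 = 68.34/(0.463×0.818) = 180.44 g/s.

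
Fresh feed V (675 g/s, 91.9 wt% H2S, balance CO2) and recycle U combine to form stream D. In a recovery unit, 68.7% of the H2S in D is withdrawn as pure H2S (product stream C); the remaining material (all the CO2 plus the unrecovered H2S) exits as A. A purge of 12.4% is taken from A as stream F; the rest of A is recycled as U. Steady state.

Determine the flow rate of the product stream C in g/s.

H2S in D: m_A = 675×0.919 + (1−0.124)·(1−0.687)·m_A, so m_A = 620.33/0.7258 = 854.66 g/s.
Product C = 0.687×854.66 = 587.15 g/s.

587.2 g/s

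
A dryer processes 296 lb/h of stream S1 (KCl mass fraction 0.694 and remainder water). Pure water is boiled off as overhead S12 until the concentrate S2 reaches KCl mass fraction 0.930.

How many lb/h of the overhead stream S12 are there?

KCl is conserved: 296×0.694 = 205.42 lb/h all reports to the concentrate.
Concentrate = 205.42/(target fraction) = 220.89 lb/h.
Overhead = 296 − 220.89 = 75.114 lb/h.

75.11 lb/h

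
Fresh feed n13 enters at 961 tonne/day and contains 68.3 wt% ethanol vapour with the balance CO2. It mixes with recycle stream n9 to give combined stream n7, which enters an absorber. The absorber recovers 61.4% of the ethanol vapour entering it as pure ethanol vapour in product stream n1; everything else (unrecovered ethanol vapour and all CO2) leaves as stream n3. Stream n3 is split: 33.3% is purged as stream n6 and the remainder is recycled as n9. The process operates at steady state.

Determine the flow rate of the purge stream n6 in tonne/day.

418.3 tonne/day

CO2 enters only via n13 and leaves only via the purge: 961×0.317 = 0.333×(CO2 in n3), and the absorber passes all CO2, so CO2 in n7 = CO2 in n3 = 914.83 tonne/day.
ethanol vapour in n7: m_A = 961×0.683 + (1−0.333)·(1−0.614)·m_A, so m_A = 656.36/0.7425 = 883.95 tonne/day.
n3 = (1−0.614)×883.95 + 914.83 = 1256 tonne/day.
Purge n6 = 0.333×1256 = 418.26 tonne/day.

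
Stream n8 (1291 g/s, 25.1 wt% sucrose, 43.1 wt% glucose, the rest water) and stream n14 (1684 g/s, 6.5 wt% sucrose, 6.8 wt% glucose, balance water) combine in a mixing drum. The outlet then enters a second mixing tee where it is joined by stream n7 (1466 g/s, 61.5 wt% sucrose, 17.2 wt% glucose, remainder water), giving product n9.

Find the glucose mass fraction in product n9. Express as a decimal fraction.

Overall, product flow = 4441 g/s.
glucose in = 1291×0.431 + 1684×0.068 + 1466×0.172 = 923.09 g/s.
glucose fraction in n9 = 0.2079.

0.2079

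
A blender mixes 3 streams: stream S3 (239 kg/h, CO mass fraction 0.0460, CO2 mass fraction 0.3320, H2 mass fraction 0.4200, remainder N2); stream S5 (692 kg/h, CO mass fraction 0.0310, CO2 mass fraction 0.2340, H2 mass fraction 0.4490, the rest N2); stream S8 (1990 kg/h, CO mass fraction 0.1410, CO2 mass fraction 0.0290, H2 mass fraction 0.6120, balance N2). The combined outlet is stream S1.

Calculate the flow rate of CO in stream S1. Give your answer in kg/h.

313 kg/h

CO out = CO in = 239×0.046 + 692×0.031 + 1990×0.141 = 313.04 kg/h.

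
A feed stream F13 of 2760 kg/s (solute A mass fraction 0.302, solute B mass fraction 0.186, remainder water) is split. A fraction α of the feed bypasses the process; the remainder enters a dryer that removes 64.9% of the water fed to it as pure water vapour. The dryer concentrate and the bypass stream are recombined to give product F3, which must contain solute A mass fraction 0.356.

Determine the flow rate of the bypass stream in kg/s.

1500 kg/s

All 2760×0.302 = 833.52 kg/s of solute A reaches F3, so F3 = 833.52/0.356 = 2341.3 kg/s and vapour = 418.65 kg/s.
The evaporator receives (1−α)·2760 of feed at 0.512 water and removes 0.649 of that water:
0.649×0.512×(1−α)×2760 = 418.65
(1−α) = 418.65/917.11 = 0.4565;  α = 0.5435.
Bypass flow = 0.5435×2760 = 1500.1 kg/s.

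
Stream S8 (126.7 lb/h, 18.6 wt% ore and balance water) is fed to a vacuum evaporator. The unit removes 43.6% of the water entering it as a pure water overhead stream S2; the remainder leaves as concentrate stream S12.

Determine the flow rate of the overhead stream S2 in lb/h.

44.97 lb/h

water entering = 126.7×0.814 = 103.13 lb/h; overhead removed = 0.436×103.13 = 44.966 lb/h.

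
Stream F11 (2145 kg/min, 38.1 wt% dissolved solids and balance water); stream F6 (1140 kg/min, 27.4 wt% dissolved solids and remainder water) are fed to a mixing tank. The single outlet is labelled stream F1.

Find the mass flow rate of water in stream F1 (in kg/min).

2155 kg/min

water out = water in = 2145×0.619 + 1140×0.726 = 2155.4 kg/min.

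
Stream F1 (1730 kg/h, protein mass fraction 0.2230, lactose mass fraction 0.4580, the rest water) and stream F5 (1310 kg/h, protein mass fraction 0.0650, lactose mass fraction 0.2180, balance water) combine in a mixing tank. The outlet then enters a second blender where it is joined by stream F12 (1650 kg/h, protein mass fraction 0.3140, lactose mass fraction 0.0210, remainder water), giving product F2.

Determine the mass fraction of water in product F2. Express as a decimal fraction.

0.5519

Overall, product flow = 4690 kg/h.
water in = 1730×0.319 + 1310×0.717 + 1650×0.665 = 2588.4 kg/h.
water fraction in F2 = 0.5519.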